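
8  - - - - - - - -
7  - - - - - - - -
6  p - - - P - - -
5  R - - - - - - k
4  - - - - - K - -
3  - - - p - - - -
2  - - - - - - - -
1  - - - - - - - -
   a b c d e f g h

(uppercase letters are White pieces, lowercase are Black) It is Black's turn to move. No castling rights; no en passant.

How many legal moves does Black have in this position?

Black to move; king on h5.
In check: yes, from the white rook on a5.
Legal moves: Kh6, Kg6, Kh4.
Count: 3.

3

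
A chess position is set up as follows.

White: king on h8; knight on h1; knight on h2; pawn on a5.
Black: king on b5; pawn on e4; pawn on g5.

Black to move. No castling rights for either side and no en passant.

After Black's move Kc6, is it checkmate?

After Kc6: white king on h8; in check: no.
White is not in check, so this cannot be checkmate.

no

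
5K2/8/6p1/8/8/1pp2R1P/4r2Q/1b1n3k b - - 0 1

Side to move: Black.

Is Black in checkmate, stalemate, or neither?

neither

Black to move; black king on h1.
In check: yes, from the white queen on h2.
King squares — g1: attacked by Qh2; g2: attacked by Qh2; h2: available.
Legal moves for Black: Kxh2, Rxh2.
Black is in check but has 2 legal moves → neither.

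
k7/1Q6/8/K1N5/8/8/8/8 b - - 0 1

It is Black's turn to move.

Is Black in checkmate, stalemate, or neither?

checkmate

Black to move; black king on a8.
In check: yes, from the white queen on b7.
King squares — a7: attacked by Qb7; b7: attacked by Nc5; b8: attacked by Qb7.
Legal moves for Black: none.
In check with no legal moves → checkmate.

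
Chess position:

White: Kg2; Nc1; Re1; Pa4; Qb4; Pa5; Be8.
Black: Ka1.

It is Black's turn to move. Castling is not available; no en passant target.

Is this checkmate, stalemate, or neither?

Black to move; black king on a1.
In check: no.
King squares — b1: attacked by Qb4; a2: attacked by Nc1; b2: attacked by Qb4.
Legal moves for Black: none.
Not in check and no legal moves → stalemate.

stalemate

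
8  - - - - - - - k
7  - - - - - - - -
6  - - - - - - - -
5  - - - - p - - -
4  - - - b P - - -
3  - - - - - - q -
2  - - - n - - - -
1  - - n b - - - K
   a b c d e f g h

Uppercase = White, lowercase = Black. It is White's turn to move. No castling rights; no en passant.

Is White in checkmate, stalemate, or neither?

stalemate

White to move; white king on h1.
In check: no.
King squares — g1: attacked by Qg3; g2: attacked by Qg3; h2: attacked by Qg3.
Legal moves for White: none.
Not in check and no legal moves → stalemate.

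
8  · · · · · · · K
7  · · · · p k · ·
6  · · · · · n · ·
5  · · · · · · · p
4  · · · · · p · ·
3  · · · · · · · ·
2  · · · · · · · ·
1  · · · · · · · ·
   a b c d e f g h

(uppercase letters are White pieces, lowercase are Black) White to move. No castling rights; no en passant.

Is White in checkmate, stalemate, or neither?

White to move; white king on h8.
In check: no.
King squares — g7: attacked by Kf7; h7: attacked by Nf6; g8: attacked by Nf6.
Legal moves for White: none.
Not in check and no legal moves → stalemate.

stalemate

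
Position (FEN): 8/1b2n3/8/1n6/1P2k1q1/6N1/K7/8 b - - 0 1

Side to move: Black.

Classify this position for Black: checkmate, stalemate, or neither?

Black to move; black king on e4.
In check: yes, from the white knight on g3.
King squares — d3: available; e3: available; f3: available; d4: available; f4: available; d5: available; e5: available; f5: attacked by Ng3.
Legal moves for Black: Ke5, Kd5, Kf4, Kd4, Kf3, Ke3, Kd3, Qxg3.
Black is in check but has 8 legal moves → neither.

neither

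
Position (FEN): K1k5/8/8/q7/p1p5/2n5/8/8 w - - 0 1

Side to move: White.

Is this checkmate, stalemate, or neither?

checkmate

White to move; white king on a8.
In check: yes, from the black queen on a5.
King squares — a7: attacked by Qa5; b7: attacked by Kc8; b8: attacked by Kc8.
Legal moves for White: none.
In check with no legal moves → checkmate.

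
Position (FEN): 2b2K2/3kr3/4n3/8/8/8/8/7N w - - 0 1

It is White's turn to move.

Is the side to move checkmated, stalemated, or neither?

neither

White to move; white king on f8.
In check: yes, from the black knight on e6.
Legal moves for White: Kg8.
White is in check but has 1 legal move → neither.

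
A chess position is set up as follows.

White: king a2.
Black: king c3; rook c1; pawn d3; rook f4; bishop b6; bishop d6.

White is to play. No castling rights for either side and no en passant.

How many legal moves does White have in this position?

0

White to move; king on a2.
In check: no.
Legal moves: none.
Count: 0.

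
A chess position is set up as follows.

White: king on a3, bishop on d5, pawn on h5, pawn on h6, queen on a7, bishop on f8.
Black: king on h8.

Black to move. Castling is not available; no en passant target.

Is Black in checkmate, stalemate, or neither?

stalemate

Black to move; black king on h8.
In check: no.
King squares — g7: attacked by Ph6; h7: attacked by Qa7; g8: attacked by Bd5.
Legal moves for Black: none.
Not in check and no legal moves → stalemate.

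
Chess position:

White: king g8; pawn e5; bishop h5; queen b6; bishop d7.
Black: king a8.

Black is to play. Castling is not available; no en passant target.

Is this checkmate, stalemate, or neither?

Black to move; black king on a8.
In check: no.
King squares — a7: attacked by Qb6; b7: attacked by Qb6; b8: attacked by Qb6.
Legal moves for Black: none.
Not in check and no legal moves → stalemate.

stalemate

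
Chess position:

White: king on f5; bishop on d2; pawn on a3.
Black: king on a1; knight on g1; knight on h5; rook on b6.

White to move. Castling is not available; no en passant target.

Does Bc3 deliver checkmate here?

no

After Bc3: black king on a1; in check: yes, from the white bishop on c3.
Black has 3 legal replies: Ka2, Kb1, Rb2.
In check but a legal move exists → not checkmate.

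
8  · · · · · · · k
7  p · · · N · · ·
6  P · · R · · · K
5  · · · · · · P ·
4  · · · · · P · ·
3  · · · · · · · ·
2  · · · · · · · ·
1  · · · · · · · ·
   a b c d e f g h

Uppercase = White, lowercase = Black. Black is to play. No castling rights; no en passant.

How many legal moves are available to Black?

Black to move; king on h8.
In check: no.
Legal moves: none.
Count: 0.

0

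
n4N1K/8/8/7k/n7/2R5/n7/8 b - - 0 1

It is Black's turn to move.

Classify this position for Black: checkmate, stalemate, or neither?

neither

Black to move; black king on h5.
In check: no.
Legal moves for Black: Nc7, N8b6, Kh6, Kg5, Kh4, Kg4, N4b6, Nc5, N4xc3, Nb2, Nb4, N2xc3, Nc1.
Black has 13 legal moves and is not in check → neither.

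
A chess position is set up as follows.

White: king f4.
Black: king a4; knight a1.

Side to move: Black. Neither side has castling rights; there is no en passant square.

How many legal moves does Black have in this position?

Black to move; king on a4.
In check: no.
Legal moves: Kb5, Ka5, Kb4, Kb3, Ka3, Nb3, Nc2.
Count: 7.

7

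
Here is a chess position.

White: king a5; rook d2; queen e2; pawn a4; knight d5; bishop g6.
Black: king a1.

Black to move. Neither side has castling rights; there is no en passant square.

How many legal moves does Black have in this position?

Black to move; king on a1.
In check: no.
Legal moves: none.
Count: 0.

0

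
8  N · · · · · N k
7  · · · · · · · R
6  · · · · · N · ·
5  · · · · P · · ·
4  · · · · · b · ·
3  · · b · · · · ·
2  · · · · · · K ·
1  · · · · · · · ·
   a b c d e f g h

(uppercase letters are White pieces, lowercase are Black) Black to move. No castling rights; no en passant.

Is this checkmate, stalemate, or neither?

checkmate

Black to move; black king on h8.
In check: yes, from the white rook on h7.
King squares — g7: attacked by Rh7; h7: attacked by Nf6; g8: attacked by Nf6.
Legal moves for Black: none.
In check with no legal moves → checkmate.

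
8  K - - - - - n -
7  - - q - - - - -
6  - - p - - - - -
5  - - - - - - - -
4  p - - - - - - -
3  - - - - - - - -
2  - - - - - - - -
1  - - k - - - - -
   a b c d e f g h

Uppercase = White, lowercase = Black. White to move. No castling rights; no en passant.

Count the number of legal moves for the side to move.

White to move; king on a8.
In check: no.
Legal moves: none.
Count: 0.

0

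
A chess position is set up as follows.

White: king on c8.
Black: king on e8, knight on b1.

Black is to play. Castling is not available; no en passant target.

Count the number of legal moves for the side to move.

6

Black to move; king on e8.
In check: no.
Legal moves: Kf8, Kf7, Ke7, Nc3, Na3, Nd2.
Count: 6.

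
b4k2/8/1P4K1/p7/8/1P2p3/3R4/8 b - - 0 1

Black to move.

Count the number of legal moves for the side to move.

Black to move; king on f8.
In check: no.
Legal moves: Kg8, Ke8, Ke7, Bb7, Bc6, Bd5, Be4+, Bf3, Bg2, Bh1, exd2, a4, e2.
Count: 13.

13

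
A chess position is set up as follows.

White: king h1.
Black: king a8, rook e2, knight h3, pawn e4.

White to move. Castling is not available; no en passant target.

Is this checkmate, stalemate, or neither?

stalemate

White to move; white king on h1.
In check: no.
King squares — g1: attacked by Nh3; g2: attacked by Re2; h2: attacked by Re2.
Legal moves for White: none.
Not in check and no legal moves → stalemate.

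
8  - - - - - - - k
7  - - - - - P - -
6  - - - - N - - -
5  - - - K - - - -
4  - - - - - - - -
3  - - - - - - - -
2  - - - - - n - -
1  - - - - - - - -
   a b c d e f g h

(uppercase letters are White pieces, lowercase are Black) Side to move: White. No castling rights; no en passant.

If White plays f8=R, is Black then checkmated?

After f8=R: black king on h8; in check: yes, from the white rook on f8.
Black has 1 legal reply: Kh7.
In check but a legal move exists → not checkmate.

no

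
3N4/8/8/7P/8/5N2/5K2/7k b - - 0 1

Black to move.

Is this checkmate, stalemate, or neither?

Black to move; black king on h1.
In check: no.
King squares — g1: attacked by Kf2; g2: attacked by Kf2; h2: attacked by Nf3.
Legal moves for Black: none.
Not in check and no legal moves → stalemate.

stalemate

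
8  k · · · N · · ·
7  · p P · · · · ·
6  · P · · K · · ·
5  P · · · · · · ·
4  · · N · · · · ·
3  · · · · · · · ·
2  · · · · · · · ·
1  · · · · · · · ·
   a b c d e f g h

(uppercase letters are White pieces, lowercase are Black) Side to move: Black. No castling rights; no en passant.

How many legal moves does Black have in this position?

0

Black to move; king on a8.
In check: no.
Legal moves: none.
Count: 0.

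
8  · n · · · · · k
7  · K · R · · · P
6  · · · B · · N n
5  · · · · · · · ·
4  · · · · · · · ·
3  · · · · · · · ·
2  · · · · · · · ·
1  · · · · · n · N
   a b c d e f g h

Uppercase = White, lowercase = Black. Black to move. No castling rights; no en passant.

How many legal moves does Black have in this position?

0

Black to move; king on h8.
In check: yes, from the white knight on g6.
Legal moves: none.
Count: 0.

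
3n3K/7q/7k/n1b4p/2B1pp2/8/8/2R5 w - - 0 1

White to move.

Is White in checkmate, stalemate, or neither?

checkmate

White to move; white king on h8.
In check: yes, from the black queen on h7.
King squares — g7: attacked by Kh6; h7: attacked by Kh6; g8: attacked by Qh7.
Legal moves for White: none.
In check with no legal moves → checkmate.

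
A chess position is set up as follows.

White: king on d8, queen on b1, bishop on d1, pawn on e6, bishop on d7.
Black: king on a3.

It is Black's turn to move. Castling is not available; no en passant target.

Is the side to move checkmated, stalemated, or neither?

Black to move; black king on a3.
In check: no.
King squares — a2: attacked by Qb1; b2: attacked by Qb1; b3: attacked by Qb1; a4: attacked by Bd1; b4: attacked by Qb1.
Legal moves for Black: none.
Not in check and no legal moves → stalemate.

stalemate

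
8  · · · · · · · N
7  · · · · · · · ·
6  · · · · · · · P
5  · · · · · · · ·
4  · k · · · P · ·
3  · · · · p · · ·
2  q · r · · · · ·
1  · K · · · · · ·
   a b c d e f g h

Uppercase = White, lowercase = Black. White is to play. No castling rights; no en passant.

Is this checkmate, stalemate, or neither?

White to move; white king on b1.
In check: yes, from the black queen on a2.
King squares — a1: attacked by Qa2; c1: attacked by Rc2; a2: attacked by Rc2; b2: attacked by Qa2; c2: attacked by Qa2.
Legal moves for White: none.
In check with no legal moves → checkmate.

checkmate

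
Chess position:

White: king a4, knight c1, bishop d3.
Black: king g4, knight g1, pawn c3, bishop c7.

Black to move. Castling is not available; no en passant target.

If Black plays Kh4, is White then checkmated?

After Kh4: white king on a4; in check: no.
White is not in check, so this cannot be checkmate.

no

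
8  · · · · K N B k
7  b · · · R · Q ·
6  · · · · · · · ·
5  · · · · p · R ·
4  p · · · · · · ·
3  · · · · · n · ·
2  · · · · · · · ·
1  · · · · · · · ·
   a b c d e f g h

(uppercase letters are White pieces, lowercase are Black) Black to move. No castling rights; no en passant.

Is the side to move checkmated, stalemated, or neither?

Black to move; black king on h8.
In check: yes, from the white queen on g7.
King squares — g7: attacked by Rg5; h7: attacked by Qg7; g8: attacked by Qg7.
Legal moves for Black: none.
In check with no legal moves → checkmate.

checkmate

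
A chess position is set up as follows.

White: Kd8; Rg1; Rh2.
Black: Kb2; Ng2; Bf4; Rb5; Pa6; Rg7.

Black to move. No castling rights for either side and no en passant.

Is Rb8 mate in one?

yes

After Rb8: white king on d8; in check: yes, from the black rook on b8.
King squares — c7: attacked by Bf4; d7: attacked by Rg7; e7: attacked by Rg7; c8: attacked by Rb8; e8: attacked by Rb8.
White has no legal moves → checkmate.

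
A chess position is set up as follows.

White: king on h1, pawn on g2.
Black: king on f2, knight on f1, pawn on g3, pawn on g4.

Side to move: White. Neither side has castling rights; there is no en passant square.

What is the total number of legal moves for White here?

White to move; king on h1.
In check: no.
Legal moves: none.
Count: 0.

0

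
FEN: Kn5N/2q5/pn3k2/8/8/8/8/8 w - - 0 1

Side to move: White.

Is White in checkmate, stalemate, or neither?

checkmate

White to move; white king on a8.
In check: yes, from the black knight on b6.
King squares — a7: attacked by Qc7; b7: attacked by Qc7; b8: attacked by Qc7.
Legal moves for White: none.
In check with no legal moves → checkmate.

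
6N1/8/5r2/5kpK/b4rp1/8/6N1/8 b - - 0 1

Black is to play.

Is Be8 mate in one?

yes

After Be8: white king on h5; in check: yes, from the black bishop on e8.
King squares — g4: attacked by Rf4; h4: attacked by Pg5; g5: attacked by Kf5; g6: attacked by Kf5; h6: attacked by Rf6.
White has no legal moves → checkmate.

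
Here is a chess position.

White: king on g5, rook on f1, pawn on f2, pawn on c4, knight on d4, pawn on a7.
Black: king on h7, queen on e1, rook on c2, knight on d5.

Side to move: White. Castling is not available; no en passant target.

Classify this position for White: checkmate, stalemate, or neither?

White to move; white king on g5.
In check: no.
Legal moves for White include: Kh5, Kf5, Kh4, Kg4, Ne6, Nc6, Nf5, Nb5, Nf3, Nb3, Ne2, Nxc2, Rh1+, Rg1, Rxe1, cxd5, a8=Q, a8=R, ... (list truncated; more exist).
White has legal moves and is not in check → neither.

neither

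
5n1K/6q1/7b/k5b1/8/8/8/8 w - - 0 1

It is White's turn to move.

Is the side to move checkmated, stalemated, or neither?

White to move; white king on h8.
In check: yes, from the black queen on g7.
King squares — g7: attacked by Bh6; h7: attacked by Qg7; g8: attacked by Qg7.
Legal moves for White: none.
In check with no legal moves → checkmate.

checkmate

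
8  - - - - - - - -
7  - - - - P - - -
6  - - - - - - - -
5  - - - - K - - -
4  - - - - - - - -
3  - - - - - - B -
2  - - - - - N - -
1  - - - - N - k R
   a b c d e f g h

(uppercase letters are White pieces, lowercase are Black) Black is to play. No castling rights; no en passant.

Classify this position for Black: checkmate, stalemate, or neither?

Black to move; black king on g1.
In check: yes, from the white rook on h1.
King squares — f1: attacked by Rh1; h1: attacked by Nf2; f2: attacked by Bg3; g2: attacked by Ne1; h2: attacked by Rh1.
Legal moves for Black: none.
In check with no legal moves → checkmate.

checkmate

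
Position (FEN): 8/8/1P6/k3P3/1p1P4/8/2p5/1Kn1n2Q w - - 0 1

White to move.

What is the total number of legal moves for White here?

White to move; king on b1.
In check: yes, from the black pawn on c2.
Legal moves: Kb2, Kxc1, Ka1.
Count: 3.

3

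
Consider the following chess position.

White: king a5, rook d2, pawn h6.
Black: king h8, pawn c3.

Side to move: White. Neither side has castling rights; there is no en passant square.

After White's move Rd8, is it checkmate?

After Rd8: black king on h8; in check: yes, from the white rook on d8.
Black has 1 legal reply: Kh7.
In check but a legal move exists → not checkmate.

no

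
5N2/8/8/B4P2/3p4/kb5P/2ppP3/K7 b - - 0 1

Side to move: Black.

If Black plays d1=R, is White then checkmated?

yes

After d1=R: white king on a1; in check: yes, from the black rook on d1.
King squares — b1: attacked by Rd1; a2: attacked by Ka3; b2: attacked by Ka3.
White has no legal moves → checkmate.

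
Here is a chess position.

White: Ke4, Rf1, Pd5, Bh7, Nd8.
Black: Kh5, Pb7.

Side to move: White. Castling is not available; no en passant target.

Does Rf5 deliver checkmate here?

After Rf5: black king on h5; in check: yes, from the white rook on f5.
Black has 3 legal replies: Kh6, Kh4, Kg4.
In check but a legal move exists → not checkmate.

no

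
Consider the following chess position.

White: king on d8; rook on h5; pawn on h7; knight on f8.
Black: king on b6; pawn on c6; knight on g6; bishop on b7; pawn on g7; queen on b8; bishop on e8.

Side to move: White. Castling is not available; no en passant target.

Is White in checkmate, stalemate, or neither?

White to move; white king on d8.
In check: yes, from the black queen on b8.
King squares — c7: attacked by Kb6; d7: attacked by Be8; e7: attacked by Ng6; c8: attacked by Bb7; e8: attacked by Qb8.
Legal moves for White: none.
In check with no legal moves → checkmate.

checkmate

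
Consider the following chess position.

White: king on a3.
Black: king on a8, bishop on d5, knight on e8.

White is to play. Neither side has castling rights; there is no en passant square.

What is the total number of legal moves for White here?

White to move; king on a3.
In check: no.
Legal moves: Kb4, Ka4, Kb2.
Count: 3.

3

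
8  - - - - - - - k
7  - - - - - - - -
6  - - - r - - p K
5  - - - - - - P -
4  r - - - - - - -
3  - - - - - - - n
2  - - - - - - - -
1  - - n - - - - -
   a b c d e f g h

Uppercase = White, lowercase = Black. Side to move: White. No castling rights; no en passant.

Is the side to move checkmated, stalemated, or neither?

stalemate

White to move; white king on h6.
In check: no.
King squares — g5: own pawn; h5: attacked by Pg6; g6: attacked by Rd6; g7: attacked by Kh8; h7: attacked by Kh8.
Legal moves for White: none.
Not in check and no legal moves → stalemate.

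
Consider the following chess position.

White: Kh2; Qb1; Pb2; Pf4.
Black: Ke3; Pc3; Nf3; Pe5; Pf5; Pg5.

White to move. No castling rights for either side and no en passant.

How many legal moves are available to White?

White to move; king on h2.
In check: yes, from the black knight on f3.
Legal moves: Kh3, Kg3, Kg2, Kh1.
Count: 4.

4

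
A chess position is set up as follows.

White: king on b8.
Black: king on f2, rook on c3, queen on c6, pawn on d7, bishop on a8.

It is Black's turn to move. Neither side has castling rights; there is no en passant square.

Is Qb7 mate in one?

yes

After Qb7: white king on b8; in check: yes, from the black queen on b7.
King squares — a7: attacked by Qb7; b7: attacked by Ba8; c7: attacked by Rc3; a8: attacked by Qb7; c8: attacked by Rc3.
White has no legal moves → checkmate.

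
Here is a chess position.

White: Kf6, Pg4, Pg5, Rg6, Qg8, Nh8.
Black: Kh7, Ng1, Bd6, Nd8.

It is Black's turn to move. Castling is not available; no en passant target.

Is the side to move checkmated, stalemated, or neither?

checkmate

Black to move; black king on h7.
In check: yes, from the white queen on g8.
King squares — g6: attacked by Kf6; h6: attacked by Pg5; g7: attacked by Kf6; g8: attacked by Rg6; h8: attacked by Qg8.
Legal moves for Black: none.
In check with no legal moves → checkmate.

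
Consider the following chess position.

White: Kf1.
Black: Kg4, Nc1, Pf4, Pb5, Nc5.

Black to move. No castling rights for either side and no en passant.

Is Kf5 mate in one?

no

After Kf5: white king on f1; in check: no.
White is not in check, so this cannot be checkmate.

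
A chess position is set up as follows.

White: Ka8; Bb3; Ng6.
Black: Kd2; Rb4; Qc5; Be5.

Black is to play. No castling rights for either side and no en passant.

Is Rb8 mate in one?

After Rb8: white king on a8; in check: yes, from the black rook on b8.
King squares — a7: attacked by Qc5; b7: attacked by Rb8; b8: attacked by Be5.
White has no legal moves → checkmate.

yes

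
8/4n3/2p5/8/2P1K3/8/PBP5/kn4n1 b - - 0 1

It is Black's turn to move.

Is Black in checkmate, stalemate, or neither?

neither

Black to move; black king on a1.
In check: yes, from the white bishop on b2.
King squares — b1: own knight; a2: available; b2: available.
Legal moves for Black: Kxb2, Kxa2.
Black is in check but has 2 legal moves → neither.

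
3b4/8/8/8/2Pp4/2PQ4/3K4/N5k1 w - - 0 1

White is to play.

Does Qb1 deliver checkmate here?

no

After Qb1: black king on g1; in check: yes, from the white queen on b1.
Black has 3 legal replies: Kh2, Kg2, Kf2.
In check but a legal move exists → not checkmate.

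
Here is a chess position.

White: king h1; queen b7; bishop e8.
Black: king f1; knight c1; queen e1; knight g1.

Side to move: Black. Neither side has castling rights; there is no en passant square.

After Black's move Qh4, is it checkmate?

yes

After Qh4: white king on h1; in check: yes, from the black queen on h4.
King squares — g1: attacked by Kf1; g2: attacked by Kf1; h2: attacked by Qh4.
White has no legal moves → checkmate.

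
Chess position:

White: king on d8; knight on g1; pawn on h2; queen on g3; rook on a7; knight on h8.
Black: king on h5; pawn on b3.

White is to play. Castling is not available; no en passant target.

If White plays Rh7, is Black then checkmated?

yes

After Rh7: black king on h5; in check: yes, from the white rook on h7.
King squares — g4: attacked by Qg3; h4: attacked by Qg3; g5: attacked by Qg3; g6: attacked by Qg3; h6: attacked by Rh7.
Black has no legal moves → checkmate.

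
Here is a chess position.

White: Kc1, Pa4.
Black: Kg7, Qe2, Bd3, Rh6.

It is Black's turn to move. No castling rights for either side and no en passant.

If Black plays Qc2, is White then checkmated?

yes

After Qc2: white king on c1; in check: yes, from the black queen on c2.
King squares — b1: attacked by Qc2; d1: attacked by Qc2; b2: attacked by Qc2; c2: attacked by Bd3; d2: attacked by Qc2.
White has no legal moves → checkmate.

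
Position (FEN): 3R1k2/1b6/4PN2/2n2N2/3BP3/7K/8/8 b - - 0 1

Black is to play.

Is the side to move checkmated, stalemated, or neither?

Black to move; black king on f8.
In check: yes, from the white rook on d8.
King squares — e7: attacked by Nf5; f7: attacked by Pe6; g7: attacked by Nf5; e8: attacked by Nf6; g8: attacked by Nf6.
Legal moves for Black: none.
In check with no legal moves → checkmate.

checkmate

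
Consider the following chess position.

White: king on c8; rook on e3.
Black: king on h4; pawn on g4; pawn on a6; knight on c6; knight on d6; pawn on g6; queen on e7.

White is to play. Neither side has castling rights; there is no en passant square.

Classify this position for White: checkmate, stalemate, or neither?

checkmate

White to move; white king on c8.
In check: yes, from the black knight on d6.
King squares — b7: attacked by Nd6; c7: attacked by Qe7; d7: attacked by Qe7; b8: attacked by Nc6; d8: attacked by Nc6.
Legal moves for White: none.
In check with no legal moves → checkmate.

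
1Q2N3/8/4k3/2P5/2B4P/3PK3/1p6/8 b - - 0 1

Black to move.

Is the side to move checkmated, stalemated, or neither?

Black to move; black king on e6.
In check: yes, from the white bishop on c4.
King squares — d5: attacked by Bc4; e5: attacked by Qb8; f5: available; d6: attacked by Pc5; f6: attacked by Ne8; d7: available; e7: available; f7: attacked by Bc4.
Legal moves for Black: Ke7, Kd7, Kf5.
Black is in check but has 3 legal moves → neither.

neither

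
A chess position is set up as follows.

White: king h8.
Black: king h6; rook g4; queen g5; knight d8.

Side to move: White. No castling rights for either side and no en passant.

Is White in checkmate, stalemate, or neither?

White to move; white king on h8.
In check: no.
King squares — g7: attacked by Qg5; h7: attacked by Kh6; g8: attacked by Qg5.
Legal moves for White: none.
Not in check and no legal moves → stalemate.

stalemate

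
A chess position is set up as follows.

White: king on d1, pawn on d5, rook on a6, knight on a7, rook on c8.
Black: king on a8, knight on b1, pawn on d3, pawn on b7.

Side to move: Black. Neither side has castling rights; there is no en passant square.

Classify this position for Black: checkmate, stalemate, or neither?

checkmate

Black to move; black king on a8.
In check: yes, from the white rook on c8.
King squares — a7: attacked by Ra6; b7: own pawn; b8: attacked by Rc8.
Legal moves for Black: none.
In check with no legal moves → checkmate.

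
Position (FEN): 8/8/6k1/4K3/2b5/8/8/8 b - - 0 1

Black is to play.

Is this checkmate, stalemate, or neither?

Black to move; black king on g6.
In check: no.
Legal moves for Black: Kh7, Kg7, Kf7, Kh6, Kh5, Kg5, Bg8, Bf7, Be6, Ba6, Bd5, Bb5, Bd3, Bb3, Be2, Ba2, Bf1.
Black has 17 legal moves and is not in check → neither.

neither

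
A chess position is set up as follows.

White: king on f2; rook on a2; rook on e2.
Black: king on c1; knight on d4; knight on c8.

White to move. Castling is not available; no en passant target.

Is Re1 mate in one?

yes

After Re1: black king on c1; in check: yes, from the white rook on e1.
King squares — b1: attacked by Re1; d1: attacked by Re1; b2: attacked by Ra2; c2: attacked by Ra2; d2: attacked by Ra2.
Black has no legal moves → checkmate.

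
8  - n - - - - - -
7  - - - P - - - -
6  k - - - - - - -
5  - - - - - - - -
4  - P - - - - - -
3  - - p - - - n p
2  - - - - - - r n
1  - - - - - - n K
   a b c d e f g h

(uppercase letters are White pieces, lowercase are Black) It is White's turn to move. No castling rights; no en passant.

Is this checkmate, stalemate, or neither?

White to move; white king on h1.
In check: yes, from the black knight on g3.
King squares — g1: attacked by Rg2; g2: attacked by Ph3; h2: attacked by Rg2.
Legal moves for White: none.
In check with no legal moves → checkmate.

checkmate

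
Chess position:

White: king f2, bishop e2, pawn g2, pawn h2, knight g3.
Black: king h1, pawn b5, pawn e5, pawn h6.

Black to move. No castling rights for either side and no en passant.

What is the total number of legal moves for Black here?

Black to move; king on h1.
In check: yes, from the white knight on g3.
Legal moves: Kxh2.
Count: 1.

1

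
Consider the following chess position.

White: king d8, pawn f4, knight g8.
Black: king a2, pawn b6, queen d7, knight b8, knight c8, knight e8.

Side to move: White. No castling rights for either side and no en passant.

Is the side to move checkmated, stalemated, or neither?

checkmate

White to move; white king on d8.
In check: yes, from the black queen on d7.
King squares — c7: attacked by Qd7; d7: attacked by Nb8; e7: attacked by Qd7; c8: attacked by Qd7; e8: attacked by Qd7.
Legal moves for White: none.
In check with no legal moves → checkmate.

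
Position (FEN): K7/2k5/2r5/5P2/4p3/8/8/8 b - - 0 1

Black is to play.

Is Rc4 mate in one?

no

After Rc4: white king on a8; in check: no.
White is not in check, so this cannot be checkmate.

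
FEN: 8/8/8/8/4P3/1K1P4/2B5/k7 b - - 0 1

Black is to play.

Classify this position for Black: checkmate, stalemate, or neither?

Black to move; black king on a1.
In check: no.
King squares — b1: attacked by Bc2; a2: attacked by Kb3; b2: attacked by Kb3.
Legal moves for Black: none.
Not in check and no legal moves → stalemate.

stalemate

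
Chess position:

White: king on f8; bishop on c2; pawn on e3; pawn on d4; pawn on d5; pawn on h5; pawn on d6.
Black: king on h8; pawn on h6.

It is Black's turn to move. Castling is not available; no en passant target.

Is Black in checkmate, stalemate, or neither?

stalemate

Black to move; black king on h8.
In check: no.
King squares — g7: attacked by Kf8; h7: attacked by Bc2; g8: attacked by Kf8.
Legal moves for Black: none.
Not in check and no legal moves → stalemate.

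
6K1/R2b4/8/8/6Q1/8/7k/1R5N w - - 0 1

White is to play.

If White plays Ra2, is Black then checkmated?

After Ra2: black king on h2; in check: yes, from the white rook on a2.
King squares — g1: attacked by Rb1; h1: attacked by Rb1; g2: attacked by Ra2; g3: attacked by Nh1; h3: attacked by Qg4.
Black has no legal moves → checkmate.

yes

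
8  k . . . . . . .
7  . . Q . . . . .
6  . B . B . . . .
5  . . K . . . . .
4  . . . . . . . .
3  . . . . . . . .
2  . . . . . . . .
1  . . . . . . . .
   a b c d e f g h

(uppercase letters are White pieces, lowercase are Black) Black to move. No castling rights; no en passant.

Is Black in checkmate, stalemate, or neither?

stalemate

Black to move; black king on a8.
In check: no.
King squares — a7: attacked by Bb6; b7: attacked by Qc7; b8: attacked by Qc7.
Legal moves for Black: none.
Not in check and no legal moves → stalemate.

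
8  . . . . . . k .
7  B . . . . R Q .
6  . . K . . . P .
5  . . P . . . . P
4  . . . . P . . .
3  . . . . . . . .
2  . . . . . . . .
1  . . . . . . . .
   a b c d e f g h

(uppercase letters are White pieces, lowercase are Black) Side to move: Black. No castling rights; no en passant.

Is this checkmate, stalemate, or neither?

Black to move; black king on g8.
In check: yes, from the white queen on g7.
King squares — f7: attacked by Pg6; g7: attacked by Rf7; h7: attacked by Pg6; f8: attacked by Rf7; h8: attacked by Qg7.
Legal moves for Black: none.
In check with no legal moves → checkmate.

checkmate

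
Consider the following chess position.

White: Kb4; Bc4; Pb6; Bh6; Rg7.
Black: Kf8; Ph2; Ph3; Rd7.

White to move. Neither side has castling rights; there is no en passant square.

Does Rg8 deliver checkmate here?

After Rg8: black king on f8; in check: yes, from the white bishop on h6 and the white rook on g8.
Black has 1 legal reply: Ke7.
In check but a legal move exists → not checkmate.

no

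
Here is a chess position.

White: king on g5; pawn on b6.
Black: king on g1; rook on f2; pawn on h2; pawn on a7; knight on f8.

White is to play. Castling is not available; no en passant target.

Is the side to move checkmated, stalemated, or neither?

neither

White to move; white king on g5.
In check: no.
Legal moves for White: Kh6, Kh5, Kh4, Kg4, bxa7, b7.
White has 6 legal moves and is not in check → neither.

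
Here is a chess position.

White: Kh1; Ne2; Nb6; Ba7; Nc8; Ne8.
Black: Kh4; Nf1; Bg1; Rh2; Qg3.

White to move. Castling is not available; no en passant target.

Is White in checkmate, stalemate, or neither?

checkmate

White to move; white king on h1.
In check: yes, from the black rook on h2.
King squares — g1: attacked by Qg3; g2: attacked by Rh2; h2: attacked by Nf1.
Legal moves for White: none.
In check with no legal moves → checkmate.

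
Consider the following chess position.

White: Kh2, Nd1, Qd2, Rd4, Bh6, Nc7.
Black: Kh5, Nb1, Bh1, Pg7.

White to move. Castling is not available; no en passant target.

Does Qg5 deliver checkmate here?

After Qg5: black king on h5; in check: yes, from the white queen on g5.
King squares — g4: attacked by Rd4; h4: attacked by Rd4; g5: attacked by Bh6; g6: attacked by Qg5; h6: attacked by Qg5.
Black has no legal moves → checkmate.

yes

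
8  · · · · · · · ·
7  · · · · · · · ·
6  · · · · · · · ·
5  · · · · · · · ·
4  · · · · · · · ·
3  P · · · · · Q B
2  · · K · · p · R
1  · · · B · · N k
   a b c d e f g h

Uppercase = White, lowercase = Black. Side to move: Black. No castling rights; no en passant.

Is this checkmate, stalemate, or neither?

Black to move; black king on h1.
In check: yes, from the white rook on h2.
King squares — g1: attacked by Qg3; g2: attacked by Rh2; h2: attacked by Qg3.
Legal moves for Black: none.
In check with no legal moves → checkmate.

checkmate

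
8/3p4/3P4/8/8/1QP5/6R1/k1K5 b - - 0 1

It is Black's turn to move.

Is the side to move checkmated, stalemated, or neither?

Black to move; black king on a1.
In check: no.
King squares — b1: attacked by Kc1; a2: attacked by Rg2; b2: attacked by Kc1.
Legal moves for Black: none.
Not in check and no legal moves → stalemate.

stalemate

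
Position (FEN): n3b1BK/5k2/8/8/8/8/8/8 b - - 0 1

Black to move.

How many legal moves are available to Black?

Black to move; king on f7.
In check: yes, from the white bishop on g8.
Legal moves: Kf8, Ke7, Kg6, Kf6.
Count: 4.

4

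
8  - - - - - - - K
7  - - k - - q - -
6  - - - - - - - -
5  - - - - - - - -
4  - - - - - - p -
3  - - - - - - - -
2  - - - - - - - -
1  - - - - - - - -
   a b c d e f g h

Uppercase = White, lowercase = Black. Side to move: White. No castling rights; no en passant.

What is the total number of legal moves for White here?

White to move; king on h8.
In check: no.
Legal moves: none.
Count: 0.

0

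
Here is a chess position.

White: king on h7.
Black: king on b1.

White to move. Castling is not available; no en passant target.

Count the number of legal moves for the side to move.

5

White to move; king on h7.
In check: no.
Legal moves: Kh8, Kg8, Kg7, Kh6, Kg6.
Count: 5.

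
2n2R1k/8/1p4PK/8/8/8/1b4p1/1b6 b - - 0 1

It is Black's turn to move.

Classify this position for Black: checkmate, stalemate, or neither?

checkmate

Black to move; black king on h8.
In check: yes, from the white rook on f8.
King squares — g7: attacked by Kh6; h7: attacked by Pg6; g8: attacked by Rf8.
Legal moves for Black: none.
In check with no legal moves → checkmate.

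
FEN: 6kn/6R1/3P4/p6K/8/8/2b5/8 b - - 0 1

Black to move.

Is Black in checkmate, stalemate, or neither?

Black to move; black king on g8.
In check: yes, from the white rook on g7.
Legal moves for Black: Kf8, Kxg7.
Black is in check but has 2 legal moves → neither.

neither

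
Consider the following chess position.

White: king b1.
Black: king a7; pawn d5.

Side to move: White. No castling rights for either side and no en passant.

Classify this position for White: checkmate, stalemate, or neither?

neither

White to move; white king on b1.
In check: no.
Legal moves for White: Kc2, Kb2, Ka2, Kc1, Ka1.
White has 5 legal moves and is not in check → neither.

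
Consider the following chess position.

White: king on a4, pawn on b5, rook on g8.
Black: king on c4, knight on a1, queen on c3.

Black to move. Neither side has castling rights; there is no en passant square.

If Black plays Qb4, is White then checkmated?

After Qb4: white king on a4; in check: yes, from the black queen on b4.
King squares — a3: attacked by Qb4; b3: attacked by Na1; b4: attacked by Kc4; a5: attacked by Qb4; b5: own pawn.
White has no legal moves → checkmate.

yes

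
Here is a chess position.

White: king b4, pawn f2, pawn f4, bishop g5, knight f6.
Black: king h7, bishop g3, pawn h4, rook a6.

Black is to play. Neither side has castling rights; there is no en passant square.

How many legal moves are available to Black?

Black to move; king on h7.
In check: yes, from the white knight on f6.
Legal moves: Kh8, Kg7, Kg6, Rxf6.
Count: 4.

4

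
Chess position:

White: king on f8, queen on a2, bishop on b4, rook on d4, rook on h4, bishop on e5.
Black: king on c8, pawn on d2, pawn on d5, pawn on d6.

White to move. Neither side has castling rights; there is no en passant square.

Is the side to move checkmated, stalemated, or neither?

neither

White to move; white king on f8.
In check: no.
Legal moves for White include: Kg8, Ke8, Kg7, Kf7, Ke7, Bh8, Bg7, Bf6, Bexd6, Bf4, Bg3, Bh2, Rh8, Rh7, Rh6, Rh5, Rhg4, Rhf4, ... (list truncated; more exist).
White has legal moves and is not in check → neither.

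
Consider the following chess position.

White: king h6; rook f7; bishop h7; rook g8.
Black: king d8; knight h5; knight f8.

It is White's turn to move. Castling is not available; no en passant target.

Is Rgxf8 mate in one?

yes

After Rgxf8: black king on d8; in check: yes, from the white rook on f8.
King squares — c7: attacked by Rf7; d7: attacked by Rf7; e7: attacked by Rf7; c8: attacked by Rf8; e8: attacked by Rf8.
Black has no legal moves → checkmate.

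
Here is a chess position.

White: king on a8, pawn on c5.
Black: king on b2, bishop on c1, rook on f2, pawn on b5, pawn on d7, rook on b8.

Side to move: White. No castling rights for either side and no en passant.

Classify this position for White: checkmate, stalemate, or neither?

White to move; white king on a8.
In check: yes, from the black rook on b8.
Legal moves for White: Kxb8, Ka7.
White is in check but has 2 legal moves → neither.

neither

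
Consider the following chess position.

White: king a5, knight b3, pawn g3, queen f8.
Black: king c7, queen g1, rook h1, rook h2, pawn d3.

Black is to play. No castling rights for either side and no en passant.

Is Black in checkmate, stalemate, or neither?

neither

Black to move; black king on c7.
In check: no.
Legal moves for Black include: Kd7, Kb7, Kc6, Rh8, Rh7, Rh6, Rh5+, Rh4, Rh3, Rg2, Rf2, Re2, Rd2, Rc2, Rb2, Ra2+, Qa7+, Qb6+, ... (list truncated; more exist).
Black has legal moves and is not in check → neither.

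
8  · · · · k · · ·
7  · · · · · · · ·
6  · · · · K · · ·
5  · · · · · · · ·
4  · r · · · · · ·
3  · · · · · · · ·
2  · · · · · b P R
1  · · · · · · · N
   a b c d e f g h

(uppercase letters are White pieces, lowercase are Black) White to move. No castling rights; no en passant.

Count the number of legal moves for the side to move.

15

White to move; king on e6.
In check: no.
Legal moves: Kf6, Kd6, Kf5, Ke5, Kd5, Rh8#, Rh7, Rh6, Rh5, Rh4, Rh3, Ng3, Nxf2, g3, g4.
Count: 15.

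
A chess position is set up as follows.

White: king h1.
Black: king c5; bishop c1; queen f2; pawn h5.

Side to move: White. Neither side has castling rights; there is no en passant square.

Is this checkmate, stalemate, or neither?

White to move; white king on h1.
In check: no.
King squares — g1: attacked by Qf2; g2: attacked by Qf2; h2: attacked by Qf2.
Legal moves for White: none.
Not in check and no legal moves → stalemate.

stalemate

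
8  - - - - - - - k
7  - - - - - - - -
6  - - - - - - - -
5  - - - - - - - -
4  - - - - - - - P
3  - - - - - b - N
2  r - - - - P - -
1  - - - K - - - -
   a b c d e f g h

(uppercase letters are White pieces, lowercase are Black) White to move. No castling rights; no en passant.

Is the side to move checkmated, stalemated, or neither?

neither

White to move; white king on d1.
In check: yes, from the black bishop on f3.
Legal moves for White: Ke1, Kc1.
White is in check but has 2 legal moves → neither.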